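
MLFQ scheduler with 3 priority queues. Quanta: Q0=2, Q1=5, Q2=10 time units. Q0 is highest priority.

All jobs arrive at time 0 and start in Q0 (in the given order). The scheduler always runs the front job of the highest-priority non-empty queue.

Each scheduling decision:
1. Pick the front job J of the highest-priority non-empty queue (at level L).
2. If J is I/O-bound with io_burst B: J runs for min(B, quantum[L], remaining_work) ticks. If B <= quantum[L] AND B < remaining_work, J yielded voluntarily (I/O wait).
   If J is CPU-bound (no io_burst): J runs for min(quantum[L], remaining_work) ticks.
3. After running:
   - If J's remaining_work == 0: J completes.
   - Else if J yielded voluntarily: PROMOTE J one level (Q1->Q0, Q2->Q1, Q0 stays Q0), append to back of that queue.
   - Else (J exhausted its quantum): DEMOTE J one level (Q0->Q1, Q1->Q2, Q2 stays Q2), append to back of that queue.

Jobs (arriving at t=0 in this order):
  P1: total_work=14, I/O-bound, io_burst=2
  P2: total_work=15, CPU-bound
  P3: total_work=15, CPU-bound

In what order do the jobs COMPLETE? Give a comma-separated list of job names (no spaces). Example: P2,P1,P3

t=0-2: P1@Q0 runs 2, rem=12, I/O yield, promote→Q0. Q0=[P2,P3,P1] Q1=[] Q2=[]
t=2-4: P2@Q0 runs 2, rem=13, quantum used, demote→Q1. Q0=[P3,P1] Q1=[P2] Q2=[]
t=4-6: P3@Q0 runs 2, rem=13, quantum used, demote→Q1. Q0=[P1] Q1=[P2,P3] Q2=[]
t=6-8: P1@Q0 runs 2, rem=10, I/O yield, promote→Q0. Q0=[P1] Q1=[P2,P3] Q2=[]
t=8-10: P1@Q0 runs 2, rem=8, I/O yield, promote→Q0. Q0=[P1] Q1=[P2,P3] Q2=[]
t=10-12: P1@Q0 runs 2, rem=6, I/O yield, promote→Q0. Q0=[P1] Q1=[P2,P3] Q2=[]
t=12-14: P1@Q0 runs 2, rem=4, I/O yield, promote→Q0. Q0=[P1] Q1=[P2,P3] Q2=[]
t=14-16: P1@Q0 runs 2, rem=2, I/O yield, promote→Q0. Q0=[P1] Q1=[P2,P3] Q2=[]
t=16-18: P1@Q0 runs 2, rem=0, completes. Q0=[] Q1=[P2,P3] Q2=[]
t=18-23: P2@Q1 runs 5, rem=8, quantum used, demote→Q2. Q0=[] Q1=[P3] Q2=[P2]
t=23-28: P3@Q1 runs 5, rem=8, quantum used, demote→Q2. Q0=[] Q1=[] Q2=[P2,P3]
t=28-36: P2@Q2 runs 8, rem=0, completes. Q0=[] Q1=[] Q2=[P3]
t=36-44: P3@Q2 runs 8, rem=0, completes. Q0=[] Q1=[] Q2=[]

Answer: P1,P2,P3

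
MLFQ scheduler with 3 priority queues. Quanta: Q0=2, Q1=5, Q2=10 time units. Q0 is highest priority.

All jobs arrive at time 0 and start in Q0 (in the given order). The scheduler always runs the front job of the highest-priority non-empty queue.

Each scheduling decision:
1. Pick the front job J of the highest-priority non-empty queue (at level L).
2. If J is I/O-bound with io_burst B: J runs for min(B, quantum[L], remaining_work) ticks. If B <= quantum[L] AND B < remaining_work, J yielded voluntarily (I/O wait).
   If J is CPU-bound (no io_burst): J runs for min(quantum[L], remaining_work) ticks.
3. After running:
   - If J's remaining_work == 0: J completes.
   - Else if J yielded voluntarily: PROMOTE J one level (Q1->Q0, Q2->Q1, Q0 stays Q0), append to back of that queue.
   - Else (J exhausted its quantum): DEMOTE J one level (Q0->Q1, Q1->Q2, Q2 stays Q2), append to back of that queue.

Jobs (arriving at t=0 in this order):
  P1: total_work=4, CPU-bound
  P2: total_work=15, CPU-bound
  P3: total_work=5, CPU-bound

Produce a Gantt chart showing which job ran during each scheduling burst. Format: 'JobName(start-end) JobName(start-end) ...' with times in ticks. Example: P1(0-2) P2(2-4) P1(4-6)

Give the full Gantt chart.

Answer: P1(0-2) P2(2-4) P3(4-6) P1(6-8) P2(8-13) P3(13-16) P2(16-24)

Derivation:
t=0-2: P1@Q0 runs 2, rem=2, quantum used, demote→Q1. Q0=[P2,P3] Q1=[P1] Q2=[]
t=2-4: P2@Q0 runs 2, rem=13, quantum used, demote→Q1. Q0=[P3] Q1=[P1,P2] Q2=[]
t=4-6: P3@Q0 runs 2, rem=3, quantum used, demote→Q1. Q0=[] Q1=[P1,P2,P3] Q2=[]
t=6-8: P1@Q1 runs 2, rem=0, completes. Q0=[] Q1=[P2,P3] Q2=[]
t=8-13: P2@Q1 runs 5, rem=8, quantum used, demote→Q2. Q0=[] Q1=[P3] Q2=[P2]
t=13-16: P3@Q1 runs 3, rem=0, completes. Q0=[] Q1=[] Q2=[P2]
t=16-24: P2@Q2 runs 8, rem=0, completes. Q0=[] Q1=[] Q2=[]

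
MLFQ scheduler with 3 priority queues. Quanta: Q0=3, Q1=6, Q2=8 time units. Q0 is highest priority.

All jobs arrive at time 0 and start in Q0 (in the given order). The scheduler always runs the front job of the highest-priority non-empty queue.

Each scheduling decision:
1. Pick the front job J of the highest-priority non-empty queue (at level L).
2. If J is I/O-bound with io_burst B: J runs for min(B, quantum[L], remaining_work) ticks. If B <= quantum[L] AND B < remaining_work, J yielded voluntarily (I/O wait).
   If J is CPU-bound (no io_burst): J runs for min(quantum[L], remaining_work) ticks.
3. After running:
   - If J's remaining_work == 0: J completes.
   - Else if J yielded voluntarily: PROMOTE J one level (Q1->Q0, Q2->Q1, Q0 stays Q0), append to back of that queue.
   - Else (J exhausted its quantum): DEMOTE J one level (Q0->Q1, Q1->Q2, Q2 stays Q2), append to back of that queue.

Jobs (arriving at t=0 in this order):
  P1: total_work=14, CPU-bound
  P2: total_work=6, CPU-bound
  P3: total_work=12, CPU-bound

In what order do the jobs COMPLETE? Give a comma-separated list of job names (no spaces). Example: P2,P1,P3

Answer: P2,P1,P3

Derivation:
t=0-3: P1@Q0 runs 3, rem=11, quantum used, demote→Q1. Q0=[P2,P3] Q1=[P1] Q2=[]
t=3-6: P2@Q0 runs 3, rem=3, quantum used, demote→Q1. Q0=[P3] Q1=[P1,P2] Q2=[]
t=6-9: P3@Q0 runs 3, rem=9, quantum used, demote→Q1. Q0=[] Q1=[P1,P2,P3] Q2=[]
t=9-15: P1@Q1 runs 6, rem=5, quantum used, demote→Q2. Q0=[] Q1=[P2,P3] Q2=[P1]
t=15-18: P2@Q1 runs 3, rem=0, completes. Q0=[] Q1=[P3] Q2=[P1]
t=18-24: P3@Q1 runs 6, rem=3, quantum used, demote→Q2. Q0=[] Q1=[] Q2=[P1,P3]
t=24-29: P1@Q2 runs 5, rem=0, completes. Q0=[] Q1=[] Q2=[P3]
t=29-32: P3@Q2 runs 3, rem=0, completes. Q0=[] Q1=[] Q2=[]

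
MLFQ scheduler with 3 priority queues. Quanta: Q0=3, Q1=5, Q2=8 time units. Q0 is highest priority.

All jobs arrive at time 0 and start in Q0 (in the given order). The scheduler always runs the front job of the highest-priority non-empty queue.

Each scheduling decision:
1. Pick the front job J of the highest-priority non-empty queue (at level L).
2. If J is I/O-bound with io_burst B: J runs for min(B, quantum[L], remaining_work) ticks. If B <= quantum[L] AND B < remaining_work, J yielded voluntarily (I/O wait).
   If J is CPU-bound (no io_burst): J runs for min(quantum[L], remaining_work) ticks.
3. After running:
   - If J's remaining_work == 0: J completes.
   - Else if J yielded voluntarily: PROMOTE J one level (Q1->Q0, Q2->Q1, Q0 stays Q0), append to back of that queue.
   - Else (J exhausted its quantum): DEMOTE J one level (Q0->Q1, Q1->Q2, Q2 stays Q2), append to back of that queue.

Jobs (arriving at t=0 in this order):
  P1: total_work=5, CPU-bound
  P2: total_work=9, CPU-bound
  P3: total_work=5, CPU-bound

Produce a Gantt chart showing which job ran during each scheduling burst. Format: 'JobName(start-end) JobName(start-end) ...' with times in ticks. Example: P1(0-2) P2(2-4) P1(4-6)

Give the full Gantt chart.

t=0-3: P1@Q0 runs 3, rem=2, quantum used, demote→Q1. Q0=[P2,P3] Q1=[P1] Q2=[]
t=3-6: P2@Q0 runs 3, rem=6, quantum used, demote→Q1. Q0=[P3] Q1=[P1,P2] Q2=[]
t=6-9: P3@Q0 runs 3, rem=2, quantum used, demote→Q1. Q0=[] Q1=[P1,P2,P3] Q2=[]
t=9-11: P1@Q1 runs 2, rem=0, completes. Q0=[] Q1=[P2,P3] Q2=[]
t=11-16: P2@Q1 runs 5, rem=1, quantum used, demote→Q2. Q0=[] Q1=[P3] Q2=[P2]
t=16-18: P3@Q1 runs 2, rem=0, completes. Q0=[] Q1=[] Q2=[P2]
t=18-19: P2@Q2 runs 1, rem=0, completes. Q0=[] Q1=[] Q2=[]

Answer: P1(0-3) P2(3-6) P3(6-9) P1(9-11) P2(11-16) P3(16-18) P2(18-19)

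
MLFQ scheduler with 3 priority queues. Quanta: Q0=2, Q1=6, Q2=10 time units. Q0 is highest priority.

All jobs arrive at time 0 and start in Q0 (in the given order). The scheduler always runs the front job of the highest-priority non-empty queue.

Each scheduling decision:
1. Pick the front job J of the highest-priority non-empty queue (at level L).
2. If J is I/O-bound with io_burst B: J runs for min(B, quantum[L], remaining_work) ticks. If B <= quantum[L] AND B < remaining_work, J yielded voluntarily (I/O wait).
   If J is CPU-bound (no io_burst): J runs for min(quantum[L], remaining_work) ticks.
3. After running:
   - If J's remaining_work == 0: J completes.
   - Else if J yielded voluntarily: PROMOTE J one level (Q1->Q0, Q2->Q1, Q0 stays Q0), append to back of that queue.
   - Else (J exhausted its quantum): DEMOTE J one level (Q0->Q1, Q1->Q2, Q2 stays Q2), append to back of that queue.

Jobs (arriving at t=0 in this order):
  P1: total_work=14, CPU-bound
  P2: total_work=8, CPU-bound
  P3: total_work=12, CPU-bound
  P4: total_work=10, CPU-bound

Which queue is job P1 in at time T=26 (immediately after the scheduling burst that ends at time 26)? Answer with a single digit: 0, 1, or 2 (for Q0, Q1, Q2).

Answer: 2

Derivation:
t=0-2: P1@Q0 runs 2, rem=12, quantum used, demote→Q1. Q0=[P2,P3,P4] Q1=[P1] Q2=[]
t=2-4: P2@Q0 runs 2, rem=6, quantum used, demote→Q1. Q0=[P3,P4] Q1=[P1,P2] Q2=[]
t=4-6: P3@Q0 runs 2, rem=10, quantum used, demote→Q1. Q0=[P4] Q1=[P1,P2,P3] Q2=[]
t=6-8: P4@Q0 runs 2, rem=8, quantum used, demote→Q1. Q0=[] Q1=[P1,P2,P3,P4] Q2=[]
t=8-14: P1@Q1 runs 6, rem=6, quantum used, demote→Q2. Q0=[] Q1=[P2,P3,P4] Q2=[P1]
t=14-20: P2@Q1 runs 6, rem=0, completes. Q0=[] Q1=[P3,P4] Q2=[P1]
t=20-26: P3@Q1 runs 6, rem=4, quantum used, demote→Q2. Q0=[] Q1=[P4] Q2=[P1,P3]
t=26-32: P4@Q1 runs 6, rem=2, quantum used, demote→Q2. Q0=[] Q1=[] Q2=[P1,P3,P4]
t=32-38: P1@Q2 runs 6, rem=0, completes. Q0=[] Q1=[] Q2=[P3,P4]
t=38-42: P3@Q2 runs 4, rem=0, completes. Q0=[] Q1=[] Q2=[P4]
t=42-44: P4@Q2 runs 2, rem=0, completes. Q0=[] Q1=[] Q2=[]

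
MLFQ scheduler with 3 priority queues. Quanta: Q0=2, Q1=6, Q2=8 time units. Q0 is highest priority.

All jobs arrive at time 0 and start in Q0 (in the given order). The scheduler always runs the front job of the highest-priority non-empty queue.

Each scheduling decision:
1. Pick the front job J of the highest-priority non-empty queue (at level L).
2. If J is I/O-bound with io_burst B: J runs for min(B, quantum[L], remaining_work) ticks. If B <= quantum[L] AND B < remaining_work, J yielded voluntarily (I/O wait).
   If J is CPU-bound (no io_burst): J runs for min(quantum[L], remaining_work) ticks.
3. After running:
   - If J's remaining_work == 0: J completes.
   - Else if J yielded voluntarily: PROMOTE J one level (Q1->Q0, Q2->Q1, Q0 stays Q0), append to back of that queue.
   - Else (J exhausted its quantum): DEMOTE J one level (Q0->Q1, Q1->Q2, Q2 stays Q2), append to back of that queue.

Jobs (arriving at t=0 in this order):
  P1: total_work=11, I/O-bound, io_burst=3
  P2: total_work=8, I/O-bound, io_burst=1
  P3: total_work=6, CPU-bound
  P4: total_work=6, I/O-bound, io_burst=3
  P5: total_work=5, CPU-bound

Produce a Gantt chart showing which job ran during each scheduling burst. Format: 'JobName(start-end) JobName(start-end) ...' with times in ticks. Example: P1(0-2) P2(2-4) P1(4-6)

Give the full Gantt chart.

Answer: P1(0-2) P2(2-3) P3(3-5) P4(5-7) P5(7-9) P2(9-10) P2(10-11) P2(11-12) P2(12-13) P2(13-14) P2(14-15) P2(15-16) P1(16-19) P1(19-21) P3(21-25) P4(25-28) P4(28-29) P5(29-32) P1(32-35) P1(35-36)

Derivation:
t=0-2: P1@Q0 runs 2, rem=9, quantum used, demote→Q1. Q0=[P2,P3,P4,P5] Q1=[P1] Q2=[]
t=2-3: P2@Q0 runs 1, rem=7, I/O yield, promote→Q0. Q0=[P3,P4,P5,P2] Q1=[P1] Q2=[]
t=3-5: P3@Q0 runs 2, rem=4, quantum used, demote→Q1. Q0=[P4,P5,P2] Q1=[P1,P3] Q2=[]
t=5-7: P4@Q0 runs 2, rem=4, quantum used, demote→Q1. Q0=[P5,P2] Q1=[P1,P3,P4] Q2=[]
t=7-9: P5@Q0 runs 2, rem=3, quantum used, demote→Q1. Q0=[P2] Q1=[P1,P3,P4,P5] Q2=[]
t=9-10: P2@Q0 runs 1, rem=6, I/O yield, promote→Q0. Q0=[P2] Q1=[P1,P3,P4,P5] Q2=[]
t=10-11: P2@Q0 runs 1, rem=5, I/O yield, promote→Q0. Q0=[P2] Q1=[P1,P3,P4,P5] Q2=[]
t=11-12: P2@Q0 runs 1, rem=4, I/O yield, promote→Q0. Q0=[P2] Q1=[P1,P3,P4,P5] Q2=[]
t=12-13: P2@Q0 runs 1, rem=3, I/O yield, promote→Q0. Q0=[P2] Q1=[P1,P3,P4,P5] Q2=[]
t=13-14: P2@Q0 runs 1, rem=2, I/O yield, promote→Q0. Q0=[P2] Q1=[P1,P3,P4,P5] Q2=[]
t=14-15: P2@Q0 runs 1, rem=1, I/O yield, promote→Q0. Q0=[P2] Q1=[P1,P3,P4,P5] Q2=[]
t=15-16: P2@Q0 runs 1, rem=0, completes. Q0=[] Q1=[P1,P3,P4,P5] Q2=[]
t=16-19: P1@Q1 runs 3, rem=6, I/O yield, promote→Q0. Q0=[P1] Q1=[P3,P4,P5] Q2=[]
t=19-21: P1@Q0 runs 2, rem=4, quantum used, demote→Q1. Q0=[] Q1=[P3,P4,P5,P1] Q2=[]
t=21-25: P3@Q1 runs 4, rem=0, completes. Q0=[] Q1=[P4,P5,P1] Q2=[]
t=25-28: P4@Q1 runs 3, rem=1, I/O yield, promote→Q0. Q0=[P4] Q1=[P5,P1] Q2=[]
t=28-29: P4@Q0 runs 1, rem=0, completes. Q0=[] Q1=[P5,P1] Q2=[]
t=29-32: P5@Q1 runs 3, rem=0, completes. Q0=[] Q1=[P1] Q2=[]
t=32-35: P1@Q1 runs 3, rem=1, I/O yield, promote→Q0. Q0=[P1] Q1=[] Q2=[]
t=35-36: P1@Q0 runs 1, rem=0, completes. Q0=[] Q1=[] Q2=[]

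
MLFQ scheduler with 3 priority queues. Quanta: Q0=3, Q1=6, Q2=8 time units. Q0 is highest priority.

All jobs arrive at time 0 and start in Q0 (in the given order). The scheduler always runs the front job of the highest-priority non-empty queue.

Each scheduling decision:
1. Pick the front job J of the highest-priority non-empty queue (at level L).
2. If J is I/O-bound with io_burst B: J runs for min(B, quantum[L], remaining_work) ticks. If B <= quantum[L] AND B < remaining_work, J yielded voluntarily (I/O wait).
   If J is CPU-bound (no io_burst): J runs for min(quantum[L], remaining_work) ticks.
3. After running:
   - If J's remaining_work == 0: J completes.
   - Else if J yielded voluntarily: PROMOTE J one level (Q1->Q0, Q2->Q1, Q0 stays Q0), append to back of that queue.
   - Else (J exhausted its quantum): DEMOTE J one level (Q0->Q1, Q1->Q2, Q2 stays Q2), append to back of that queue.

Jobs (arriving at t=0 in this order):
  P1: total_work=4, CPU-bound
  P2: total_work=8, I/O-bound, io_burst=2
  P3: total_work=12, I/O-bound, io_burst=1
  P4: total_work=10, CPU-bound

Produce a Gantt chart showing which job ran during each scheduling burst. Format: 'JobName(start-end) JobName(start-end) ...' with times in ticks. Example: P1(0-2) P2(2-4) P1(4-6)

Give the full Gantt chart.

t=0-3: P1@Q0 runs 3, rem=1, quantum used, demote→Q1. Q0=[P2,P3,P4] Q1=[P1] Q2=[]
t=3-5: P2@Q0 runs 2, rem=6, I/O yield, promote→Q0. Q0=[P3,P4,P2] Q1=[P1] Q2=[]
t=5-6: P3@Q0 runs 1, rem=11, I/O yield, promote→Q0. Q0=[P4,P2,P3] Q1=[P1] Q2=[]
t=6-9: P4@Q0 runs 3, rem=7, quantum used, demote→Q1. Q0=[P2,P3] Q1=[P1,P4] Q2=[]
t=9-11: P2@Q0 runs 2, rem=4, I/O yield, promote→Q0. Q0=[P3,P2] Q1=[P1,P4] Q2=[]
t=11-12: P3@Q0 runs 1, rem=10, I/O yield, promote→Q0. Q0=[P2,P3] Q1=[P1,P4] Q2=[]
t=12-14: P2@Q0 runs 2, rem=2, I/O yield, promote→Q0. Q0=[P3,P2] Q1=[P1,P4] Q2=[]
t=14-15: P3@Q0 runs 1, rem=9, I/O yield, promote→Q0. Q0=[P2,P3] Q1=[P1,P4] Q2=[]
t=15-17: P2@Q0 runs 2, rem=0, completes. Q0=[P3] Q1=[P1,P4] Q2=[]
t=17-18: P3@Q0 runs 1, rem=8, I/O yield, promote→Q0. Q0=[P3] Q1=[P1,P4] Q2=[]
t=18-19: P3@Q0 runs 1, rem=7, I/O yield, promote→Q0. Q0=[P3] Q1=[P1,P4] Q2=[]
t=19-20: P3@Q0 runs 1, rem=6, I/O yield, promote→Q0. Q0=[P3] Q1=[P1,P4] Q2=[]
t=20-21: P3@Q0 runs 1, rem=5, I/O yield, promote→Q0. Q0=[P3] Q1=[P1,P4] Q2=[]
t=21-22: P3@Q0 runs 1, rem=4, I/O yield, promote→Q0. Q0=[P3] Q1=[P1,P4] Q2=[]
t=22-23: P3@Q0 runs 1, rem=3, I/O yield, promote→Q0. Q0=[P3] Q1=[P1,P4] Q2=[]
t=23-24: P3@Q0 runs 1, rem=2, I/O yield, promote→Q0. Q0=[P3] Q1=[P1,P4] Q2=[]
t=24-25: P3@Q0 runs 1, rem=1, I/O yield, promote→Q0. Q0=[P3] Q1=[P1,P4] Q2=[]
t=25-26: P3@Q0 runs 1, rem=0, completes. Q0=[] Q1=[P1,P4] Q2=[]
t=26-27: P1@Q1 runs 1, rem=0, completes. Q0=[] Q1=[P4] Q2=[]
t=27-33: P4@Q1 runs 6, rem=1, quantum used, demote→Q2. Q0=[] Q1=[] Q2=[P4]
t=33-34: P4@Q2 runs 1, rem=0, completes. Q0=[] Q1=[] Q2=[]

Answer: P1(0-3) P2(3-5) P3(5-6) P4(6-9) P2(9-11) P3(11-12) P2(12-14) P3(14-15) P2(15-17) P3(17-18) P3(18-19) P3(19-20) P3(20-21) P3(21-22) P3(22-23) P3(23-24) P3(24-25) P3(25-26) P1(26-27) P4(27-33) P4(33-34)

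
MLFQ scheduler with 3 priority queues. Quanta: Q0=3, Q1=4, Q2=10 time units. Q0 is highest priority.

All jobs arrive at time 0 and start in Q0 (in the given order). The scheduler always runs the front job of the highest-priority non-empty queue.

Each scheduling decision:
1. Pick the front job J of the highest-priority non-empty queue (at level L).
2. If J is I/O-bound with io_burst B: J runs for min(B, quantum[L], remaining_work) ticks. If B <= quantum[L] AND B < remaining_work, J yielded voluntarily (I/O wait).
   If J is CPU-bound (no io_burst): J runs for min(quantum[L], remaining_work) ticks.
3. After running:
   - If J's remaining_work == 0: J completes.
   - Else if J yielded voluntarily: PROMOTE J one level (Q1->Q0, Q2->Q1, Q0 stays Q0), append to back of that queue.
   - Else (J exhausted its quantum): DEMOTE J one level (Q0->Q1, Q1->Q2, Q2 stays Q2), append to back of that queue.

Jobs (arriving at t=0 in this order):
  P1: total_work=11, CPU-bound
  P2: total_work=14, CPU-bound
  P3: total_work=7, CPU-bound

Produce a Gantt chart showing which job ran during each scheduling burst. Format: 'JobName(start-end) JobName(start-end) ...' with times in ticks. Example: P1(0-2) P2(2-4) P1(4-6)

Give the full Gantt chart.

Answer: P1(0-3) P2(3-6) P3(6-9) P1(9-13) P2(13-17) P3(17-21) P1(21-25) P2(25-32)

Derivation:
t=0-3: P1@Q0 runs 3, rem=8, quantum used, demote→Q1. Q0=[P2,P3] Q1=[P1] Q2=[]
t=3-6: P2@Q0 runs 3, rem=11, quantum used, demote→Q1. Q0=[P3] Q1=[P1,P2] Q2=[]
t=6-9: P3@Q0 runs 3, rem=4, quantum used, demote→Q1. Q0=[] Q1=[P1,P2,P3] Q2=[]
t=9-13: P1@Q1 runs 4, rem=4, quantum used, demote→Q2. Q0=[] Q1=[P2,P3] Q2=[P1]
t=13-17: P2@Q1 runs 4, rem=7, quantum used, demote→Q2. Q0=[] Q1=[P3] Q2=[P1,P2]
t=17-21: P3@Q1 runs 4, rem=0, completes. Q0=[] Q1=[] Q2=[P1,P2]
t=21-25: P1@Q2 runs 4, rem=0, completes. Q0=[] Q1=[] Q2=[P2]
t=25-32: P2@Q2 runs 7, rem=0, completes. Q0=[] Q1=[] Q2=[]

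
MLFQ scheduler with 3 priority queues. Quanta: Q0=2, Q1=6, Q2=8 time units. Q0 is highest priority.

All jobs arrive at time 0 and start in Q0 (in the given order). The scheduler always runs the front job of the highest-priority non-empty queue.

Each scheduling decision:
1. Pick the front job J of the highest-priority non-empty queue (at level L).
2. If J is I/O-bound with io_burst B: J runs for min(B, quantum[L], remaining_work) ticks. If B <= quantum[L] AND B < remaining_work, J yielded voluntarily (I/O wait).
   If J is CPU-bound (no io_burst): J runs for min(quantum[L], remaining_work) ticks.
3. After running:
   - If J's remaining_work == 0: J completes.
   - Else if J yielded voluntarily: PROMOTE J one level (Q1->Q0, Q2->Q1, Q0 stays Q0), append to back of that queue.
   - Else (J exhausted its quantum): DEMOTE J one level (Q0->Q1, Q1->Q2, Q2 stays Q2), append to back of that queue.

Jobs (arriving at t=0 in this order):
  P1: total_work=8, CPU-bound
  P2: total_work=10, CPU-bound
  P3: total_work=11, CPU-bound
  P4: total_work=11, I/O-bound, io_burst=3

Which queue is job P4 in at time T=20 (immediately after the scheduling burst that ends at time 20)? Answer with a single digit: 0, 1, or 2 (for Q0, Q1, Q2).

t=0-2: P1@Q0 runs 2, rem=6, quantum used, demote→Q1. Q0=[P2,P3,P4] Q1=[P1] Q2=[]
t=2-4: P2@Q0 runs 2, rem=8, quantum used, demote→Q1. Q0=[P3,P4] Q1=[P1,P2] Q2=[]
t=4-6: P3@Q0 runs 2, rem=9, quantum used, demote→Q1. Q0=[P4] Q1=[P1,P2,P3] Q2=[]
t=6-8: P4@Q0 runs 2, rem=9, quantum used, demote→Q1. Q0=[] Q1=[P1,P2,P3,P4] Q2=[]
t=8-14: P1@Q1 runs 6, rem=0, completes. Q0=[] Q1=[P2,P3,P4] Q2=[]
t=14-20: P2@Q1 runs 6, rem=2, quantum used, demote→Q2. Q0=[] Q1=[P3,P4] Q2=[P2]
t=20-26: P3@Q1 runs 6, rem=3, quantum used, demote→Q2. Q0=[] Q1=[P4] Q2=[P2,P3]
t=26-29: P4@Q1 runs 3, rem=6, I/O yield, promote→Q0. Q0=[P4] Q1=[] Q2=[P2,P3]
t=29-31: P4@Q0 runs 2, rem=4, quantum used, demote→Q1. Q0=[] Q1=[P4] Q2=[P2,P3]
t=31-34: P4@Q1 runs 3, rem=1, I/O yield, promote→Q0. Q0=[P4] Q1=[] Q2=[P2,P3]
t=34-35: P4@Q0 runs 1, rem=0, completes. Q0=[] Q1=[] Q2=[P2,P3]
t=35-37: P2@Q2 runs 2, rem=0, completes. Q0=[] Q1=[] Q2=[P3]
t=37-40: P3@Q2 runs 3, rem=0, completes. Q0=[] Q1=[] Q2=[]

Answer: 1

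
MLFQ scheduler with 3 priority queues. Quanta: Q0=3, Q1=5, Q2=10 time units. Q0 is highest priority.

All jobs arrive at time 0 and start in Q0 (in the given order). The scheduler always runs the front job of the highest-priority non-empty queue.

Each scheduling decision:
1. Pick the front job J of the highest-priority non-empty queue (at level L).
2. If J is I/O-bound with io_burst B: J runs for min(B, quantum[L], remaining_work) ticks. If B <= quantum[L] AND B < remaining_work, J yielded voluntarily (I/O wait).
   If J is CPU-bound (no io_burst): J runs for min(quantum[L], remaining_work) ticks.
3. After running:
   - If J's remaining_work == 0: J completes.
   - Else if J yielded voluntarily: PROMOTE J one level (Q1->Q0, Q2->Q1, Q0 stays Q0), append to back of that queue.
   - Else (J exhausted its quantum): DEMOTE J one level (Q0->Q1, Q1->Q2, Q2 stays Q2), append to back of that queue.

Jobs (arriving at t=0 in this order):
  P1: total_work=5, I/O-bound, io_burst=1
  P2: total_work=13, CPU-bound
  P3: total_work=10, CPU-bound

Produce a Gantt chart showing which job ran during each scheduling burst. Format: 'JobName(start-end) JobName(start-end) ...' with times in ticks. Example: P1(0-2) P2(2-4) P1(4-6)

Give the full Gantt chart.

Answer: P1(0-1) P2(1-4) P3(4-7) P1(7-8) P1(8-9) P1(9-10) P1(10-11) P2(11-16) P3(16-21) P2(21-26) P3(26-28)

Derivation:
t=0-1: P1@Q0 runs 1, rem=4, I/O yield, promote→Q0. Q0=[P2,P3,P1] Q1=[] Q2=[]
t=1-4: P2@Q0 runs 3, rem=10, quantum used, demote→Q1. Q0=[P3,P1] Q1=[P2] Q2=[]
t=4-7: P3@Q0 runs 3, rem=7, quantum used, demote→Q1. Q0=[P1] Q1=[P2,P3] Q2=[]
t=7-8: P1@Q0 runs 1, rem=3, I/O yield, promote→Q0. Q0=[P1] Q1=[P2,P3] Q2=[]
t=8-9: P1@Q0 runs 1, rem=2, I/O yield, promote→Q0. Q0=[P1] Q1=[P2,P3] Q2=[]
t=9-10: P1@Q0 runs 1, rem=1, I/O yield, promote→Q0. Q0=[P1] Q1=[P2,P3] Q2=[]
t=10-11: P1@Q0 runs 1, rem=0, completes. Q0=[] Q1=[P2,P3] Q2=[]
t=11-16: P2@Q1 runs 5, rem=5, quantum used, demote→Q2. Q0=[] Q1=[P3] Q2=[P2]
t=16-21: P3@Q1 runs 5, rem=2, quantum used, demote→Q2. Q0=[] Q1=[] Q2=[P2,P3]
t=21-26: P2@Q2 runs 5, rem=0, completes. Q0=[] Q1=[] Q2=[P3]
t=26-28: P3@Q2 runs 2, rem=0, completes. Q0=[] Q1=[] Q2=[]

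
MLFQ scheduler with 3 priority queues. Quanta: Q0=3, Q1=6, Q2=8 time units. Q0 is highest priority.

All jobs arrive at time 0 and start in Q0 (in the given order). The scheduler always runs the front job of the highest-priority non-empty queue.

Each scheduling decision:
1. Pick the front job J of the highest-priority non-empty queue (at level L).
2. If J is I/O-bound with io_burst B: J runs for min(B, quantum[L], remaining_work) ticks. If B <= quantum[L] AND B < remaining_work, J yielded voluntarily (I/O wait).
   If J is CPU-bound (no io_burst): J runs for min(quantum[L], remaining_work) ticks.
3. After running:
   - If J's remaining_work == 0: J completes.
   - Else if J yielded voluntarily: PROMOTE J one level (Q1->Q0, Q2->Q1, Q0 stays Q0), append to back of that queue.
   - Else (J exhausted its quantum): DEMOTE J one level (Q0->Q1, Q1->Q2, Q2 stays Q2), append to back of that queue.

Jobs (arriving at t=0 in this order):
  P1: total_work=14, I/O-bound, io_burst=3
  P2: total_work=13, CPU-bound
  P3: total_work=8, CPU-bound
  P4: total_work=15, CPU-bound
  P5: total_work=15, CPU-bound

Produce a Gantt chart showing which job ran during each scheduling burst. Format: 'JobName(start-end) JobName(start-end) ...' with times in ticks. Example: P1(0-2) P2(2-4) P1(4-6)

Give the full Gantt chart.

t=0-3: P1@Q0 runs 3, rem=11, I/O yield, promote→Q0. Q0=[P2,P3,P4,P5,P1] Q1=[] Q2=[]
t=3-6: P2@Q0 runs 3, rem=10, quantum used, demote→Q1. Q0=[P3,P4,P5,P1] Q1=[P2] Q2=[]
t=6-9: P3@Q0 runs 3, rem=5, quantum used, demote→Q1. Q0=[P4,P5,P1] Q1=[P2,P3] Q2=[]
t=9-12: P4@Q0 runs 3, rem=12, quantum used, demote→Q1. Q0=[P5,P1] Q1=[P2,P3,P4] Q2=[]
t=12-15: P5@Q0 runs 3, rem=12, quantum used, demote→Q1. Q0=[P1] Q1=[P2,P3,P4,P5] Q2=[]
t=15-18: P1@Q0 runs 3, rem=8, I/O yield, promote→Q0. Q0=[P1] Q1=[P2,P3,P4,P5] Q2=[]
t=18-21: P1@Q0 runs 3, rem=5, I/O yield, promote→Q0. Q0=[P1] Q1=[P2,P3,P4,P5] Q2=[]
t=21-24: P1@Q0 runs 3, rem=2, I/O yield, promote→Q0. Q0=[P1] Q1=[P2,P3,P4,P5] Q2=[]
t=24-26: P1@Q0 runs 2, rem=0, completes. Q0=[] Q1=[P2,P3,P4,P5] Q2=[]
t=26-32: P2@Q1 runs 6, rem=4, quantum used, demote→Q2. Q0=[] Q1=[P3,P4,P5] Q2=[P2]
t=32-37: P3@Q1 runs 5, rem=0, completes. Q0=[] Q1=[P4,P5] Q2=[P2]
t=37-43: P4@Q1 runs 6, rem=6, quantum used, demote→Q2. Q0=[] Q1=[P5] Q2=[P2,P4]
t=43-49: P5@Q1 runs 6, rem=6, quantum used, demote→Q2. Q0=[] Q1=[] Q2=[P2,P4,P5]
t=49-53: P2@Q2 runs 4, rem=0, completes. Q0=[] Q1=[] Q2=[P4,P5]
t=53-59: P4@Q2 runs 6, rem=0, completes. Q0=[] Q1=[] Q2=[P5]
t=59-65: P5@Q2 runs 6, rem=0, completes. Q0=[] Q1=[] Q2=[]

Answer: P1(0-3) P2(3-6) P3(6-9) P4(9-12) P5(12-15) P1(15-18) P1(18-21) P1(21-24) P1(24-26) P2(26-32) P3(32-37) P4(37-43) P5(43-49) P2(49-53) P4(53-59) P5(59-65)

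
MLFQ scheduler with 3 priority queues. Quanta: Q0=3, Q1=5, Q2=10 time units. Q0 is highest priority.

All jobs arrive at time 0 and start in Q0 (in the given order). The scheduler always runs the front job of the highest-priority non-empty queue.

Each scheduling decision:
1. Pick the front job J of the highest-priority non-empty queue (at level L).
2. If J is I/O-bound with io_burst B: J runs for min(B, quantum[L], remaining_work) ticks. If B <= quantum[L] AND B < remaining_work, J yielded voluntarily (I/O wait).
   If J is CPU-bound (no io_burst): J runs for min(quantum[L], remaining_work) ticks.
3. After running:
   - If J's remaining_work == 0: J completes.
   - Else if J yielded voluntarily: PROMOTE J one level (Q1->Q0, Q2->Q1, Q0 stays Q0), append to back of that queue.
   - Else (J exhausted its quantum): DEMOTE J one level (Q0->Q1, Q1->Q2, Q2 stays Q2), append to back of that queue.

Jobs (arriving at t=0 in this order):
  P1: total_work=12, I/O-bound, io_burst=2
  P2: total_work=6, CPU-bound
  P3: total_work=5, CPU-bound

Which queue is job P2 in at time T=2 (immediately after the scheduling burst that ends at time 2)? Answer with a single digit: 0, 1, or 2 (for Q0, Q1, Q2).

t=0-2: P1@Q0 runs 2, rem=10, I/O yield, promote→Q0. Q0=[P2,P3,P1] Q1=[] Q2=[]
t=2-5: P2@Q0 runs 3, rem=3, quantum used, demote→Q1. Q0=[P3,P1] Q1=[P2] Q2=[]
t=5-8: P3@Q0 runs 3, rem=2, quantum used, demote→Q1. Q0=[P1] Q1=[P2,P3] Q2=[]
t=8-10: P1@Q0 runs 2, rem=8, I/O yield, promote→Q0. Q0=[P1] Q1=[P2,P3] Q2=[]
t=10-12: P1@Q0 runs 2, rem=6, I/O yield, promote→Q0. Q0=[P1] Q1=[P2,P3] Q2=[]
t=12-14: P1@Q0 runs 2, rem=4, I/O yield, promote→Q0. Q0=[P1] Q1=[P2,P3] Q2=[]
t=14-16: P1@Q0 runs 2, rem=2, I/O yield, promote→Q0. Q0=[P1] Q1=[P2,P3] Q2=[]
t=16-18: P1@Q0 runs 2, rem=0, completes. Q0=[] Q1=[P2,P3] Q2=[]
t=18-21: P2@Q1 runs 3, rem=0, completes. Q0=[] Q1=[P3] Q2=[]
t=21-23: P3@Q1 runs 2, rem=0, completes. Q0=[] Q1=[] Q2=[]

Answer: 0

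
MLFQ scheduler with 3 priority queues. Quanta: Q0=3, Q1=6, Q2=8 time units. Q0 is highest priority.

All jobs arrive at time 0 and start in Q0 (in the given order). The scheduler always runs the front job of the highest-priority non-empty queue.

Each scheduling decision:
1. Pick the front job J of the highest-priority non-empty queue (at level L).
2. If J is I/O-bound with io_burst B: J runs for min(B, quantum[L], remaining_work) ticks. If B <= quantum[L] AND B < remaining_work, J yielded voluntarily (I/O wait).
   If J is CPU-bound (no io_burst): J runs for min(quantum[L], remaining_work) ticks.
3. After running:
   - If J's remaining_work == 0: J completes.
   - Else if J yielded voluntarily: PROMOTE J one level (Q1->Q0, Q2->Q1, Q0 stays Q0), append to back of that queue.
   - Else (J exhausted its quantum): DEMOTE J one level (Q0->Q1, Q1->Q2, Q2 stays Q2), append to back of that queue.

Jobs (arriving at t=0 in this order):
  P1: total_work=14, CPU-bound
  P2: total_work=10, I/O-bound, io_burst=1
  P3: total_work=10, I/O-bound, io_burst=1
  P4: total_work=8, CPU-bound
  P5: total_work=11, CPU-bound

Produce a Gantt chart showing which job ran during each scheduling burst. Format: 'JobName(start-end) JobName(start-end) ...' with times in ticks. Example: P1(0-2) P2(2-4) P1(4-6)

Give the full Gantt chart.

Answer: P1(0-3) P2(3-4) P3(4-5) P4(5-8) P5(8-11) P2(11-12) P3(12-13) P2(13-14) P3(14-15) P2(15-16) P3(16-17) P2(17-18) P3(18-19) P2(19-20) P3(20-21) P2(21-22) P3(22-23) P2(23-24) P3(24-25) P2(25-26) P3(26-27) P2(27-28) P3(28-29) P1(29-35) P4(35-40) P5(40-46) P1(46-51) P5(51-53)

Derivation:
t=0-3: P1@Q0 runs 3, rem=11, quantum used, demote→Q1. Q0=[P2,P3,P4,P5] Q1=[P1] Q2=[]
t=3-4: P2@Q0 runs 1, rem=9, I/O yield, promote→Q0. Q0=[P3,P4,P5,P2] Q1=[P1] Q2=[]
t=4-5: P3@Q0 runs 1, rem=9, I/O yield, promote→Q0. Q0=[P4,P5,P2,P3] Q1=[P1] Q2=[]
t=5-8: P4@Q0 runs 3, rem=5, quantum used, demote→Q1. Q0=[P5,P2,P3] Q1=[P1,P4] Q2=[]
t=8-11: P5@Q0 runs 3, rem=8, quantum used, demote→Q1. Q0=[P2,P3] Q1=[P1,P4,P5] Q2=[]
t=11-12: P2@Q0 runs 1, rem=8, I/O yield, promote→Q0. Q0=[P3,P2] Q1=[P1,P4,P5] Q2=[]
t=12-13: P3@Q0 runs 1, rem=8, I/O yield, promote→Q0. Q0=[P2,P3] Q1=[P1,P4,P5] Q2=[]
t=13-14: P2@Q0 runs 1, rem=7, I/O yield, promote→Q0. Q0=[P3,P2] Q1=[P1,P4,P5] Q2=[]
t=14-15: P3@Q0 runs 1, rem=7, I/O yield, promote→Q0. Q0=[P2,P3] Q1=[P1,P4,P5] Q2=[]
t=15-16: P2@Q0 runs 1, rem=6, I/O yield, promote→Q0. Q0=[P3,P2] Q1=[P1,P4,P5] Q2=[]
t=16-17: P3@Q0 runs 1, rem=6, I/O yield, promote→Q0. Q0=[P2,P3] Q1=[P1,P4,P5] Q2=[]
t=17-18: P2@Q0 runs 1, rem=5, I/O yield, promote→Q0. Q0=[P3,P2] Q1=[P1,P4,P5] Q2=[]
t=18-19: P3@Q0 runs 1, rem=5, I/O yield, promote→Q0. Q0=[P2,P3] Q1=[P1,P4,P5] Q2=[]
t=19-20: P2@Q0 runs 1, rem=4, I/O yield, promote→Q0. Q0=[P3,P2] Q1=[P1,P4,P5] Q2=[]
t=20-21: P3@Q0 runs 1, rem=4, I/O yield, promote→Q0. Q0=[P2,P3] Q1=[P1,P4,P5] Q2=[]
t=21-22: P2@Q0 runs 1, rem=3, I/O yield, promote→Q0. Q0=[P3,P2] Q1=[P1,P4,P5] Q2=[]
t=22-23: P3@Q0 runs 1, rem=3, I/O yield, promote→Q0. Q0=[P2,P3] Q1=[P1,P4,P5] Q2=[]
t=23-24: P2@Q0 runs 1, rem=2, I/O yield, promote→Q0. Q0=[P3,P2] Q1=[P1,P4,P5] Q2=[]
t=24-25: P3@Q0 runs 1, rem=2, I/O yield, promote→Q0. Q0=[P2,P3] Q1=[P1,P4,P5] Q2=[]
t=25-26: P2@Q0 runs 1, rem=1, I/O yield, promote→Q0. Q0=[P3,P2] Q1=[P1,P4,P5] Q2=[]
t=26-27: P3@Q0 runs 1, rem=1, I/O yield, promote→Q0. Q0=[P2,P3] Q1=[P1,P4,P5] Q2=[]
t=27-28: P2@Q0 runs 1, rem=0, completes. Q0=[P3] Q1=[P1,P4,P5] Q2=[]
t=28-29: P3@Q0 runs 1, rem=0, completes. Q0=[] Q1=[P1,P4,P5] Q2=[]
t=29-35: P1@Q1 runs 6, rem=5, quantum used, demote→Q2. Q0=[] Q1=[P4,P5] Q2=[P1]
t=35-40: P4@Q1 runs 5, rem=0, completes. Q0=[] Q1=[P5] Q2=[P1]
t=40-46: P5@Q1 runs 6, rem=2, quantum used, demote→Q2. Q0=[] Q1=[] Q2=[P1,P5]
t=46-51: P1@Q2 runs 5, rem=0, completes. Q0=[] Q1=[] Q2=[P5]
t=51-53: P5@Q2 runs 2, rem=0, completes. Q0=[] Q1=[] Q2=[]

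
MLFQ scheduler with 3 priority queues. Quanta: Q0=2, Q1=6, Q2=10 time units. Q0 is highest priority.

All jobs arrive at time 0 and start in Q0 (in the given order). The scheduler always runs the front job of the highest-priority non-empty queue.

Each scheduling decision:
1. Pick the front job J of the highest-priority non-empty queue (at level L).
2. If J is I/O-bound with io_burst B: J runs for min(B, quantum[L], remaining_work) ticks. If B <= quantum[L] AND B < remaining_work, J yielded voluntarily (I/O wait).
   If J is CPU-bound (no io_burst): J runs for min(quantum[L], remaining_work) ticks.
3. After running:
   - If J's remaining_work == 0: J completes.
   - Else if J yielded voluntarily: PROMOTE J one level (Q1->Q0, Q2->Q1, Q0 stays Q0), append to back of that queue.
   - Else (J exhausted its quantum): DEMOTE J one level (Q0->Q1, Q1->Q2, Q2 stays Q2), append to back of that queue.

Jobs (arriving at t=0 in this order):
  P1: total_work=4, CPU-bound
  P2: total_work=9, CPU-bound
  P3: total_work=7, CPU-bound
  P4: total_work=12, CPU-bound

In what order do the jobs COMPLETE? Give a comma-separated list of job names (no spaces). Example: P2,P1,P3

Answer: P1,P3,P2,P4

Derivation:
t=0-2: P1@Q0 runs 2, rem=2, quantum used, demote→Q1. Q0=[P2,P3,P4] Q1=[P1] Q2=[]
t=2-4: P2@Q0 runs 2, rem=7, quantum used, demote→Q1. Q0=[P3,P4] Q1=[P1,P2] Q2=[]
t=4-6: P3@Q0 runs 2, rem=5, quantum used, demote→Q1. Q0=[P4] Q1=[P1,P2,P3] Q2=[]
t=6-8: P4@Q0 runs 2, rem=10, quantum used, demote→Q1. Q0=[] Q1=[P1,P2,P3,P4] Q2=[]
t=8-10: P1@Q1 runs 2, rem=0, completes. Q0=[] Q1=[P2,P3,P4] Q2=[]
t=10-16: P2@Q1 runs 6, rem=1, quantum used, demote→Q2. Q0=[] Q1=[P3,P4] Q2=[P2]
t=16-21: P3@Q1 runs 5, rem=0, completes. Q0=[] Q1=[P4] Q2=[P2]
t=21-27: P4@Q1 runs 6, rem=4, quantum used, demote→Q2. Q0=[] Q1=[] Q2=[P2,P4]
t=27-28: P2@Q2 runs 1, rem=0, completes. Q0=[] Q1=[] Q2=[P4]
t=28-32: P4@Q2 runs 4, rem=0, completes. Q0=[] Q1=[] Q2=[]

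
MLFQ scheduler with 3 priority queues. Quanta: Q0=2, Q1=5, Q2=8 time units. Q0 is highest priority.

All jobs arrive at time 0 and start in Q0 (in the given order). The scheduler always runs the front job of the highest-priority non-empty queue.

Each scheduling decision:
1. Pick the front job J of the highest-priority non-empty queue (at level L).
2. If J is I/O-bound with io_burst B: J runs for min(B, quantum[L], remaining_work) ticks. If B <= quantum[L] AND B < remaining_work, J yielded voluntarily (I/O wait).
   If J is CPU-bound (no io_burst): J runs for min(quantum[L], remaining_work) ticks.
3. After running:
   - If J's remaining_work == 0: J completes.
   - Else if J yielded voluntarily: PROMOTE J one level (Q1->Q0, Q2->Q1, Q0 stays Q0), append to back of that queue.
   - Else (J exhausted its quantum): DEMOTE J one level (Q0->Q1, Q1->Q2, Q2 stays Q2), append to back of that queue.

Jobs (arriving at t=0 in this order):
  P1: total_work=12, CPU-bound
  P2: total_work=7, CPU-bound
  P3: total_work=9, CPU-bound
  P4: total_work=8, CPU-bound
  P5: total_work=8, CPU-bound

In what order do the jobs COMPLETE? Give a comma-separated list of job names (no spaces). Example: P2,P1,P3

t=0-2: P1@Q0 runs 2, rem=10, quantum used, demote→Q1. Q0=[P2,P3,P4,P5] Q1=[P1] Q2=[]
t=2-4: P2@Q0 runs 2, rem=5, quantum used, demote→Q1. Q0=[P3,P4,P5] Q1=[P1,P2] Q2=[]
t=4-6: P3@Q0 runs 2, rem=7, quantum used, demote→Q1. Q0=[P4,P5] Q1=[P1,P2,P3] Q2=[]
t=6-8: P4@Q0 runs 2, rem=6, quantum used, demote→Q1. Q0=[P5] Q1=[P1,P2,P3,P4] Q2=[]
t=8-10: P5@Q0 runs 2, rem=6, quantum used, demote→Q1. Q0=[] Q1=[P1,P2,P3,P4,P5] Q2=[]
t=10-15: P1@Q1 runs 5, rem=5, quantum used, demote→Q2. Q0=[] Q1=[P2,P3,P4,P5] Q2=[P1]
t=15-20: P2@Q1 runs 5, rem=0, completes. Q0=[] Q1=[P3,P4,P5] Q2=[P1]
t=20-25: P3@Q1 runs 5, rem=2, quantum used, demote→Q2. Q0=[] Q1=[P4,P5] Q2=[P1,P3]
t=25-30: P4@Q1 runs 5, rem=1, quantum used, demote→Q2. Q0=[] Q1=[P5] Q2=[P1,P3,P4]
t=30-35: P5@Q1 runs 5, rem=1, quantum used, demote→Q2. Q0=[] Q1=[] Q2=[P1,P3,P4,P5]
t=35-40: P1@Q2 runs 5, rem=0, completes. Q0=[] Q1=[] Q2=[P3,P4,P5]
t=40-42: P3@Q2 runs 2, rem=0, completes. Q0=[] Q1=[] Q2=[P4,P5]
t=42-43: P4@Q2 runs 1, rem=0, completes. Q0=[] Q1=[] Q2=[P5]
t=43-44: P5@Q2 runs 1, rem=0, completes. Q0=[] Q1=[] Q2=[]

Answer: P2,P1,P3,P4,P5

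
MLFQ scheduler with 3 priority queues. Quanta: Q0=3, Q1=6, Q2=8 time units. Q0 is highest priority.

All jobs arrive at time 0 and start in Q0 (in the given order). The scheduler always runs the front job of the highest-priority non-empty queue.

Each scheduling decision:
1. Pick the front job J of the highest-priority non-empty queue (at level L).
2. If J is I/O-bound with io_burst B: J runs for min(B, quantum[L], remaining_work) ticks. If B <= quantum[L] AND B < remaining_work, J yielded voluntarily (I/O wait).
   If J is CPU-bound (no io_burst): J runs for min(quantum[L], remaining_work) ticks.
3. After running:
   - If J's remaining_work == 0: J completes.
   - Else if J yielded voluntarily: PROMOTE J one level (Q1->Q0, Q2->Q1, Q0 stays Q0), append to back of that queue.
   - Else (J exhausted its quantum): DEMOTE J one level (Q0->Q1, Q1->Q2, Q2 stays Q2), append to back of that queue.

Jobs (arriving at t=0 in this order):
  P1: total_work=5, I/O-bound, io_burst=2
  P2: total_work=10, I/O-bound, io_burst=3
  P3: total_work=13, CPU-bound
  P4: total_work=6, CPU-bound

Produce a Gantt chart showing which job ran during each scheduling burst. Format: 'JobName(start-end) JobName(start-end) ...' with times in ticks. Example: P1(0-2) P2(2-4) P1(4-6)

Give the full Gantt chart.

t=0-2: P1@Q0 runs 2, rem=3, I/O yield, promote→Q0. Q0=[P2,P3,P4,P1] Q1=[] Q2=[]
t=2-5: P2@Q0 runs 3, rem=7, I/O yield, promote→Q0. Q0=[P3,P4,P1,P2] Q1=[] Q2=[]
t=5-8: P3@Q0 runs 3, rem=10, quantum used, demote→Q1. Q0=[P4,P1,P2] Q1=[P3] Q2=[]
t=8-11: P4@Q0 runs 3, rem=3, quantum used, demote→Q1. Q0=[P1,P2] Q1=[P3,P4] Q2=[]
t=11-13: P1@Q0 runs 2, rem=1, I/O yield, promote→Q0. Q0=[P2,P1] Q1=[P3,P4] Q2=[]
t=13-16: P2@Q0 runs 3, rem=4, I/O yield, promote→Q0. Q0=[P1,P2] Q1=[P3,P4] Q2=[]
t=16-17: P1@Q0 runs 1, rem=0, completes. Q0=[P2] Q1=[P3,P4] Q2=[]
t=17-20: P2@Q0 runs 3, rem=1, I/O yield, promote→Q0. Q0=[P2] Q1=[P3,P4] Q2=[]
t=20-21: P2@Q0 runs 1, rem=0, completes. Q0=[] Q1=[P3,P4] Q2=[]
t=21-27: P3@Q1 runs 6, rem=4, quantum used, demote→Q2. Q0=[] Q1=[P4] Q2=[P3]
t=27-30: P4@Q1 runs 3, rem=0, completes. Q0=[] Q1=[] Q2=[P3]
t=30-34: P3@Q2 runs 4, rem=0, completes. Q0=[] Q1=[] Q2=[]

Answer: P1(0-2) P2(2-5) P3(5-8) P4(8-11) P1(11-13) P2(13-16) P1(16-17) P2(17-20) P2(20-21) P3(21-27) P4(27-30) P3(30-34)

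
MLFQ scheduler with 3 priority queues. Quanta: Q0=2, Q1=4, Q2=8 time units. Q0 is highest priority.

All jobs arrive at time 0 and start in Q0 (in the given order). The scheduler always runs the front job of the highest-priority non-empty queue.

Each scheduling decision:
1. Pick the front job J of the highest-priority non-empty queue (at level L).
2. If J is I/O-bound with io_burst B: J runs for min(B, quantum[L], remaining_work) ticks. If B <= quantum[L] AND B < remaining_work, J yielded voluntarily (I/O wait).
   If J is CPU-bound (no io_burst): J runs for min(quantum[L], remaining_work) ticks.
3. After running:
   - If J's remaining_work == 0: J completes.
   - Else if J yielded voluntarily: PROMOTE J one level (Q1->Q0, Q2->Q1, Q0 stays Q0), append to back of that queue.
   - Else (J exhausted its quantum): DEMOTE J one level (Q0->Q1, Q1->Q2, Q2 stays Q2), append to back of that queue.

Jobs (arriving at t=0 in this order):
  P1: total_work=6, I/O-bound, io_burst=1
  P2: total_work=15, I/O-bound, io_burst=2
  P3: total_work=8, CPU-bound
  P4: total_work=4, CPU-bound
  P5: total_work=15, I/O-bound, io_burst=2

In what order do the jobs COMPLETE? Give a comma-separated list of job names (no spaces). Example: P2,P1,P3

Answer: P1,P2,P5,P4,P3

Derivation:
t=0-1: P1@Q0 runs 1, rem=5, I/O yield, promote→Q0. Q0=[P2,P3,P4,P5,P1] Q1=[] Q2=[]
t=1-3: P2@Q0 runs 2, rem=13, I/O yield, promote→Q0. Q0=[P3,P4,P5,P1,P2] Q1=[] Q2=[]
t=3-5: P3@Q0 runs 2, rem=6, quantum used, demote→Q1. Q0=[P4,P5,P1,P2] Q1=[P3] Q2=[]
t=5-7: P4@Q0 runs 2, rem=2, quantum used, demote→Q1. Q0=[P5,P1,P2] Q1=[P3,P4] Q2=[]
t=7-9: P5@Q0 runs 2, rem=13, I/O yield, promote→Q0. Q0=[P1,P2,P5] Q1=[P3,P4] Q2=[]
t=9-10: P1@Q0 runs 1, rem=4, I/O yield, promote→Q0. Q0=[P2,P5,P1] Q1=[P3,P4] Q2=[]
t=10-12: P2@Q0 runs 2, rem=11, I/O yield, promote→Q0. Q0=[P5,P1,P2] Q1=[P3,P4] Q2=[]
t=12-14: P5@Q0 runs 2, rem=11, I/O yield, promote→Q0. Q0=[P1,P2,P5] Q1=[P3,P4] Q2=[]
t=14-15: P1@Q0 runs 1, rem=3, I/O yield, promote→Q0. Q0=[P2,P5,P1] Q1=[P3,P4] Q2=[]
t=15-17: P2@Q0 runs 2, rem=9, I/O yield, promote→Q0. Q0=[P5,P1,P2] Q1=[P3,P4] Q2=[]
t=17-19: P5@Q0 runs 2, rem=9, I/O yield, promote→Q0. Q0=[P1,P2,P5] Q1=[P3,P4] Q2=[]
t=19-20: P1@Q0 runs 1, rem=2, I/O yield, promote→Q0. Q0=[P2,P5,P1] Q1=[P3,P4] Q2=[]
t=20-22: P2@Q0 runs 2, rem=7, I/O yield, promote→Q0. Q0=[P5,P1,P2] Q1=[P3,P4] Q2=[]
t=22-24: P5@Q0 runs 2, rem=7, I/O yield, promote→Q0. Q0=[P1,P2,P5] Q1=[P3,P4] Q2=[]
t=24-25: P1@Q0 runs 1, rem=1, I/O yield, promote→Q0. Q0=[P2,P5,P1] Q1=[P3,P4] Q2=[]
t=25-27: P2@Q0 runs 2, rem=5, I/O yield, promote→Q0. Q0=[P5,P1,P2] Q1=[P3,P4] Q2=[]
t=27-29: P5@Q0 runs 2, rem=5, I/O yield, promote→Q0. Q0=[P1,P2,P5] Q1=[P3,P4] Q2=[]
t=29-30: P1@Q0 runs 1, rem=0, completes. Q0=[P2,P5] Q1=[P3,P4] Q2=[]
t=30-32: P2@Q0 runs 2, rem=3, I/O yield, promote→Q0. Q0=[P5,P2] Q1=[P3,P4] Q2=[]
t=32-34: P5@Q0 runs 2, rem=3, I/O yield, promote→Q0. Q0=[P2,P5] Q1=[P3,P4] Q2=[]
t=34-36: P2@Q0 runs 2, rem=1, I/O yield, promote→Q0. Q0=[P5,P2] Q1=[P3,P4] Q2=[]
t=36-38: P5@Q0 runs 2, rem=1, I/O yield, promote→Q0. Q0=[P2,P5] Q1=[P3,P4] Q2=[]
t=38-39: P2@Q0 runs 1, rem=0, completes. Q0=[P5] Q1=[P3,P4] Q2=[]
t=39-40: P5@Q0 runs 1, rem=0, completes. Q0=[] Q1=[P3,P4] Q2=[]
t=40-44: P3@Q1 runs 4, rem=2, quantum used, demote→Q2. Q0=[] Q1=[P4] Q2=[P3]
t=44-46: P4@Q1 runs 2, rem=0, completes. Q0=[] Q1=[] Q2=[P3]
t=46-48: P3@Q2 runs 2, rem=0, completes. Q0=[] Q1=[] Q2=[]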